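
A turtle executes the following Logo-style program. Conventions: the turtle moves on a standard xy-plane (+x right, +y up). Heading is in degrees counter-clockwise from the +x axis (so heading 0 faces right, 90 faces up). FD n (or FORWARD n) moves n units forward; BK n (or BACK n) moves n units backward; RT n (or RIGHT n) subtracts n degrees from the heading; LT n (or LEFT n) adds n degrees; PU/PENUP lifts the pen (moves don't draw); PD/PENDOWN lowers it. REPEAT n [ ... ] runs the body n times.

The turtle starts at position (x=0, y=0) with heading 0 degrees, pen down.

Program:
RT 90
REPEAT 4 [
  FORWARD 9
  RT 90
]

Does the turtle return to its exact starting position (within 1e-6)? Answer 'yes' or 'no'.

Answer: yes

Derivation:
Executing turtle program step by step:
Start: pos=(0,0), heading=0, pen down
RT 90: heading 0 -> 270
REPEAT 4 [
  -- iteration 1/4 --
  FD 9: (0,0) -> (0,-9) [heading=270, draw]
  RT 90: heading 270 -> 180
  -- iteration 2/4 --
  FD 9: (0,-9) -> (-9,-9) [heading=180, draw]
  RT 90: heading 180 -> 90
  -- iteration 3/4 --
  FD 9: (-9,-9) -> (-9,0) [heading=90, draw]
  RT 90: heading 90 -> 0
  -- iteration 4/4 --
  FD 9: (-9,0) -> (0,0) [heading=0, draw]
  RT 90: heading 0 -> 270
]
Final: pos=(0,0), heading=270, 4 segment(s) drawn

Start position: (0, 0)
Final position: (0, 0)
Distance = 0; < 1e-6 -> CLOSED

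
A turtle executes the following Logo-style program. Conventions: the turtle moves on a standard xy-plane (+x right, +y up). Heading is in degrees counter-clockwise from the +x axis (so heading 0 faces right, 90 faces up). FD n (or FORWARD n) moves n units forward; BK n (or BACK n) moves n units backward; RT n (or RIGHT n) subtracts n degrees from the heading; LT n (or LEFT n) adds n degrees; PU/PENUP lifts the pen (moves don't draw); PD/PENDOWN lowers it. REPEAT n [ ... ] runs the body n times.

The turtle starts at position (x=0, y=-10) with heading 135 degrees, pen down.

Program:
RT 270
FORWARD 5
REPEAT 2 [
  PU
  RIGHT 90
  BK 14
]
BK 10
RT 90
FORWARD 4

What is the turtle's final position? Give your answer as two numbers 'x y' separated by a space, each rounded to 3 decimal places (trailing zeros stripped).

Answer: -7.778 -43.234

Derivation:
Executing turtle program step by step:
Start: pos=(0,-10), heading=135, pen down
RT 270: heading 135 -> 225
FD 5: (0,-10) -> (-3.536,-13.536) [heading=225, draw]
REPEAT 2 [
  -- iteration 1/2 --
  PU: pen up
  RT 90: heading 225 -> 135
  BK 14: (-3.536,-13.536) -> (6.364,-23.435) [heading=135, move]
  -- iteration 2/2 --
  PU: pen up
  RT 90: heading 135 -> 45
  BK 14: (6.364,-23.435) -> (-3.536,-33.335) [heading=45, move]
]
BK 10: (-3.536,-33.335) -> (-10.607,-40.406) [heading=45, move]
RT 90: heading 45 -> 315
FD 4: (-10.607,-40.406) -> (-7.778,-43.234) [heading=315, move]
Final: pos=(-7.778,-43.234), heading=315, 1 segment(s) drawn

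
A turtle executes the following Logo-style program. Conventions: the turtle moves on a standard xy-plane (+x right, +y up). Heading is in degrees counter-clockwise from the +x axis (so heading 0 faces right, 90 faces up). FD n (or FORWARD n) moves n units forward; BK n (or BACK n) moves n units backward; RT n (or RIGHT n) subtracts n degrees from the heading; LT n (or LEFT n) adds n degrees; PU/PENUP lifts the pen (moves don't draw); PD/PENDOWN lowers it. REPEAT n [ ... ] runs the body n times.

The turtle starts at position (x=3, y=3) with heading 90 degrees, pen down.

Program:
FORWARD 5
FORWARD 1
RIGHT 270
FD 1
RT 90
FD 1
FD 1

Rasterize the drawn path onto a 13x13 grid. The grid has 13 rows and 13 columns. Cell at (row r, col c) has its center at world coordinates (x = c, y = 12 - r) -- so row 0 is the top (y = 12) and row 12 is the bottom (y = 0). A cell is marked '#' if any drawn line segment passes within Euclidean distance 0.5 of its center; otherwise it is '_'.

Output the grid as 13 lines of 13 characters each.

Segment 0: (3,3) -> (3,8)
Segment 1: (3,8) -> (3,9)
Segment 2: (3,9) -> (2,9)
Segment 3: (2,9) -> (2,10)
Segment 4: (2,10) -> (2,11)

Answer: _____________
__#__________
__#__________
__##_________
___#_________
___#_________
___#_________
___#_________
___#_________
___#_________
_____________
_____________
_____________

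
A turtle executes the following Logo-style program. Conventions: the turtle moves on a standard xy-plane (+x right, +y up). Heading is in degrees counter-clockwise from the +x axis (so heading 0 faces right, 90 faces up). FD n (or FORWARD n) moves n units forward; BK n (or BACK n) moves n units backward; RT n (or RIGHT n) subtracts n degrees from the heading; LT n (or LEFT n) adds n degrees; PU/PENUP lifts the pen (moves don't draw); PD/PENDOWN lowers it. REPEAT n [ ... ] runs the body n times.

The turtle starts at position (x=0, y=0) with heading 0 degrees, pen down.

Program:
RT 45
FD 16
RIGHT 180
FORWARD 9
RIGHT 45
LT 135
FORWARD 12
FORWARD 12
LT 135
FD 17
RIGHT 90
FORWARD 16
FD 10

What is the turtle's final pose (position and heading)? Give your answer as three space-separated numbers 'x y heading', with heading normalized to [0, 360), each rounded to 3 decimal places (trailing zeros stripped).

Executing turtle program step by step:
Start: pos=(0,0), heading=0, pen down
RT 45: heading 0 -> 315
FD 16: (0,0) -> (11.314,-11.314) [heading=315, draw]
RT 180: heading 315 -> 135
FD 9: (11.314,-11.314) -> (4.95,-4.95) [heading=135, draw]
RT 45: heading 135 -> 90
LT 135: heading 90 -> 225
FD 12: (4.95,-4.95) -> (-3.536,-13.435) [heading=225, draw]
FD 12: (-3.536,-13.435) -> (-12.021,-21.92) [heading=225, draw]
LT 135: heading 225 -> 0
FD 17: (-12.021,-21.92) -> (4.979,-21.92) [heading=0, draw]
RT 90: heading 0 -> 270
FD 16: (4.979,-21.92) -> (4.979,-37.92) [heading=270, draw]
FD 10: (4.979,-37.92) -> (4.979,-47.92) [heading=270, draw]
Final: pos=(4.979,-47.92), heading=270, 7 segment(s) drawn

Answer: 4.979 -47.92 270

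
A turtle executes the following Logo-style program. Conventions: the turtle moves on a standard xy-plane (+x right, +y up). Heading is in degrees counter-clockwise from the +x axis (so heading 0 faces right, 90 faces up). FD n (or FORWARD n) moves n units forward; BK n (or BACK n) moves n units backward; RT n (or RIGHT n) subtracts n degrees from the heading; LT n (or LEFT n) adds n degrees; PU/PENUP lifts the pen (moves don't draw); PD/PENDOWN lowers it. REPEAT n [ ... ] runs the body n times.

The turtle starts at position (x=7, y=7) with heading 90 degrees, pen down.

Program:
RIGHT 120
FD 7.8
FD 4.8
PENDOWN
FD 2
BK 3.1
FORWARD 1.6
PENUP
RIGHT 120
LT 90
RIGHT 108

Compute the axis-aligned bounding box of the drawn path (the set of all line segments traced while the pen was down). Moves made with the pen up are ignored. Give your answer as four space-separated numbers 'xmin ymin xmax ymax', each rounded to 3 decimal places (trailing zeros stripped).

Answer: 7 -0.3 19.644 7

Derivation:
Executing turtle program step by step:
Start: pos=(7,7), heading=90, pen down
RT 120: heading 90 -> 330
FD 7.8: (7,7) -> (13.755,3.1) [heading=330, draw]
FD 4.8: (13.755,3.1) -> (17.912,0.7) [heading=330, draw]
PD: pen down
FD 2: (17.912,0.7) -> (19.644,-0.3) [heading=330, draw]
BK 3.1: (19.644,-0.3) -> (16.959,1.25) [heading=330, draw]
FD 1.6: (16.959,1.25) -> (18.345,0.45) [heading=330, draw]
PU: pen up
RT 120: heading 330 -> 210
LT 90: heading 210 -> 300
RT 108: heading 300 -> 192
Final: pos=(18.345,0.45), heading=192, 5 segment(s) drawn

Segment endpoints: x in {7, 13.755, 16.959, 17.912, 18.345, 19.644}, y in {-0.3, 0.45, 0.7, 1.25, 3.1, 7}
xmin=7, ymin=-0.3, xmax=19.644, ymax=7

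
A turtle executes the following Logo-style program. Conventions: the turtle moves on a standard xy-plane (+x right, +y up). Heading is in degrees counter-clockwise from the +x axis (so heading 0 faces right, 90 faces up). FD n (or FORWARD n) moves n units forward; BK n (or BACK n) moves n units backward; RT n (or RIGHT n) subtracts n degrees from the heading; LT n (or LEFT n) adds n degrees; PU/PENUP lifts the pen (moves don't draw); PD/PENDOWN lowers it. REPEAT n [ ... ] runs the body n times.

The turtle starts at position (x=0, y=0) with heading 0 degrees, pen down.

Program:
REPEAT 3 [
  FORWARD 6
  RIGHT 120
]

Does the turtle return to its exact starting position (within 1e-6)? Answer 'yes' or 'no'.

Executing turtle program step by step:
Start: pos=(0,0), heading=0, pen down
REPEAT 3 [
  -- iteration 1/3 --
  FD 6: (0,0) -> (6,0) [heading=0, draw]
  RT 120: heading 0 -> 240
  -- iteration 2/3 --
  FD 6: (6,0) -> (3,-5.196) [heading=240, draw]
  RT 120: heading 240 -> 120
  -- iteration 3/3 --
  FD 6: (3,-5.196) -> (0,0) [heading=120, draw]
  RT 120: heading 120 -> 0
]
Final: pos=(0,0), heading=0, 3 segment(s) drawn

Start position: (0, 0)
Final position: (0, 0)
Distance = 0; < 1e-6 -> CLOSED

Answer: yes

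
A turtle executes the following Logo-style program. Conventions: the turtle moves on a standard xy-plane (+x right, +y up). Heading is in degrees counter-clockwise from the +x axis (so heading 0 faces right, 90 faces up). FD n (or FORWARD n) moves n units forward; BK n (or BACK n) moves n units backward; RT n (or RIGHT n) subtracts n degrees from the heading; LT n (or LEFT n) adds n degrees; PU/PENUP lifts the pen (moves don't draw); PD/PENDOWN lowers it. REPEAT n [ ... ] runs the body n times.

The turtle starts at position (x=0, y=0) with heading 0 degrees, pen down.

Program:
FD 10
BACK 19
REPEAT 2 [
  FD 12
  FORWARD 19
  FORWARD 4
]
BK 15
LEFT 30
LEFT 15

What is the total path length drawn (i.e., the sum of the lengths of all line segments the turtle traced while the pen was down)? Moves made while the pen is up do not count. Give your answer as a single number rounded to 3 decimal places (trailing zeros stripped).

Answer: 114

Derivation:
Executing turtle program step by step:
Start: pos=(0,0), heading=0, pen down
FD 10: (0,0) -> (10,0) [heading=0, draw]
BK 19: (10,0) -> (-9,0) [heading=0, draw]
REPEAT 2 [
  -- iteration 1/2 --
  FD 12: (-9,0) -> (3,0) [heading=0, draw]
  FD 19: (3,0) -> (22,0) [heading=0, draw]
  FD 4: (22,0) -> (26,0) [heading=0, draw]
  -- iteration 2/2 --
  FD 12: (26,0) -> (38,0) [heading=0, draw]
  FD 19: (38,0) -> (57,0) [heading=0, draw]
  FD 4: (57,0) -> (61,0) [heading=0, draw]
]
BK 15: (61,0) -> (46,0) [heading=0, draw]
LT 30: heading 0 -> 30
LT 15: heading 30 -> 45
Final: pos=(46,0), heading=45, 9 segment(s) drawn

Segment lengths:
  seg 1: (0,0) -> (10,0), length = 10
  seg 2: (10,0) -> (-9,0), length = 19
  seg 3: (-9,0) -> (3,0), length = 12
  seg 4: (3,0) -> (22,0), length = 19
  seg 5: (22,0) -> (26,0), length = 4
  seg 6: (26,0) -> (38,0), length = 12
  seg 7: (38,0) -> (57,0), length = 19
  seg 8: (57,0) -> (61,0), length = 4
  seg 9: (61,0) -> (46,0), length = 15
Total = 114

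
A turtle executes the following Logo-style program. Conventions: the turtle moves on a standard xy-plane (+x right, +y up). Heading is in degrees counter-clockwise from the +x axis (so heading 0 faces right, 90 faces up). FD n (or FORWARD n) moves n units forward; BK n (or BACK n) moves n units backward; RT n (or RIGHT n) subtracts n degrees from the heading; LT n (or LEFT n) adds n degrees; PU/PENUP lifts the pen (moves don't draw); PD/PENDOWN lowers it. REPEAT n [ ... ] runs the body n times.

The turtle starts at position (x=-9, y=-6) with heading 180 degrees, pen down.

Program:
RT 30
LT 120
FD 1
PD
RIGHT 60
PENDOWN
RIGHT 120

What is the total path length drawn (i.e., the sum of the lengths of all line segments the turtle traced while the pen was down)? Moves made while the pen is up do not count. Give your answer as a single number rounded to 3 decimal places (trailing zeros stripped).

Answer: 1

Derivation:
Executing turtle program step by step:
Start: pos=(-9,-6), heading=180, pen down
RT 30: heading 180 -> 150
LT 120: heading 150 -> 270
FD 1: (-9,-6) -> (-9,-7) [heading=270, draw]
PD: pen down
RT 60: heading 270 -> 210
PD: pen down
RT 120: heading 210 -> 90
Final: pos=(-9,-7), heading=90, 1 segment(s) drawn

Segment lengths:
  seg 1: (-9,-6) -> (-9,-7), length = 1
Total = 1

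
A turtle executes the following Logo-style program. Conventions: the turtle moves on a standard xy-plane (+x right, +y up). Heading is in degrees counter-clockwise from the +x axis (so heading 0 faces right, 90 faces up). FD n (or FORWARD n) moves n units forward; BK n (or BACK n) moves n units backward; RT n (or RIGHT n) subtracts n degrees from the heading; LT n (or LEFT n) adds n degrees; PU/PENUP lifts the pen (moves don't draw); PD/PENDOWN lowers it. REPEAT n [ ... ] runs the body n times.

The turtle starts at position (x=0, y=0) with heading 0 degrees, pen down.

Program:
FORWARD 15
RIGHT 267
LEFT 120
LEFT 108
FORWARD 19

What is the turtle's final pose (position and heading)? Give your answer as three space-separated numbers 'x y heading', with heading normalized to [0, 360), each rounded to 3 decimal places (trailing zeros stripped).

Executing turtle program step by step:
Start: pos=(0,0), heading=0, pen down
FD 15: (0,0) -> (15,0) [heading=0, draw]
RT 267: heading 0 -> 93
LT 120: heading 93 -> 213
LT 108: heading 213 -> 321
FD 19: (15,0) -> (29.766,-11.957) [heading=321, draw]
Final: pos=(29.766,-11.957), heading=321, 2 segment(s) drawn

Answer: 29.766 -11.957 321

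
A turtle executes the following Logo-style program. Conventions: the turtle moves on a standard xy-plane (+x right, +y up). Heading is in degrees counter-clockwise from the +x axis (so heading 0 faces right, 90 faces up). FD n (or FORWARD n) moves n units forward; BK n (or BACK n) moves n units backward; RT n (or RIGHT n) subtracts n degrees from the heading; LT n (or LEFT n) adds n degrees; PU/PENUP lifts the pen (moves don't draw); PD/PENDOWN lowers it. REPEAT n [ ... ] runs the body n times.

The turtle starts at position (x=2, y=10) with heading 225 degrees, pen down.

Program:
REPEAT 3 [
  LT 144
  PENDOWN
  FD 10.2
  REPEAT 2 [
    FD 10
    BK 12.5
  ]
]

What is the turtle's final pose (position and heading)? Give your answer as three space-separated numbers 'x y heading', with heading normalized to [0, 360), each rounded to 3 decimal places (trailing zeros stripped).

Answer: 4.863 8.541 297

Derivation:
Executing turtle program step by step:
Start: pos=(2,10), heading=225, pen down
REPEAT 3 [
  -- iteration 1/3 --
  LT 144: heading 225 -> 9
  PD: pen down
  FD 10.2: (2,10) -> (12.074,11.596) [heading=9, draw]
  REPEAT 2 [
    -- iteration 1/2 --
    FD 10: (12.074,11.596) -> (21.951,13.16) [heading=9, draw]
    BK 12.5: (21.951,13.16) -> (9.605,11.205) [heading=9, draw]
    -- iteration 2/2 --
    FD 10: (9.605,11.205) -> (19.482,12.769) [heading=9, draw]
    BK 12.5: (19.482,12.769) -> (7.136,10.813) [heading=9, draw]
  ]
  -- iteration 2/3 --
  LT 144: heading 9 -> 153
  PD: pen down
  FD 10.2: (7.136,10.813) -> (-1.952,15.444) [heading=153, draw]
  REPEAT 2 [
    -- iteration 1/2 --
    FD 10: (-1.952,15.444) -> (-10.862,19.984) [heading=153, draw]
    BK 12.5: (-10.862,19.984) -> (0.275,14.309) [heading=153, draw]
    -- iteration 2/2 --
    FD 10: (0.275,14.309) -> (-8.635,18.849) [heading=153, draw]
    BK 12.5: (-8.635,18.849) -> (2.503,13.174) [heading=153, draw]
  ]
  -- iteration 3/3 --
  LT 144: heading 153 -> 297
  PD: pen down
  FD 10.2: (2.503,13.174) -> (7.133,4.086) [heading=297, draw]
  REPEAT 2 [
    -- iteration 1/2 --
    FD 10: (7.133,4.086) -> (11.673,-4.824) [heading=297, draw]
    BK 12.5: (11.673,-4.824) -> (5.998,6.313) [heading=297, draw]
    -- iteration 2/2 --
    FD 10: (5.998,6.313) -> (10.538,-2.597) [heading=297, draw]
    BK 12.5: (10.538,-2.597) -> (4.863,8.541) [heading=297, draw]
  ]
]
Final: pos=(4.863,8.541), heading=297, 15 segment(s) drawn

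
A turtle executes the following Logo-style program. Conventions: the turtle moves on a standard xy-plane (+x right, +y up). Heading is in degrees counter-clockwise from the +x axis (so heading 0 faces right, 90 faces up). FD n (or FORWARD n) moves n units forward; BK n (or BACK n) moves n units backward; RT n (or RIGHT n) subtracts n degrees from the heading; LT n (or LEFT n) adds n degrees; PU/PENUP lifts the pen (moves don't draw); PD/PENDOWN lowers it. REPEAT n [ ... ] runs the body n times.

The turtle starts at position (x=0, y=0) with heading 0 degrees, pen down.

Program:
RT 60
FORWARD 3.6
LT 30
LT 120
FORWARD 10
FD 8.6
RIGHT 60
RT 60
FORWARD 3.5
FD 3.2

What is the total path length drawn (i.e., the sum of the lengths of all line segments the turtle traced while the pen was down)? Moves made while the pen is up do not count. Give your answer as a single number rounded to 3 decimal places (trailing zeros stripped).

Answer: 28.9

Derivation:
Executing turtle program step by step:
Start: pos=(0,0), heading=0, pen down
RT 60: heading 0 -> 300
FD 3.6: (0,0) -> (1.8,-3.118) [heading=300, draw]
LT 30: heading 300 -> 330
LT 120: heading 330 -> 90
FD 10: (1.8,-3.118) -> (1.8,6.882) [heading=90, draw]
FD 8.6: (1.8,6.882) -> (1.8,15.482) [heading=90, draw]
RT 60: heading 90 -> 30
RT 60: heading 30 -> 330
FD 3.5: (1.8,15.482) -> (4.831,13.732) [heading=330, draw]
FD 3.2: (4.831,13.732) -> (7.602,12.132) [heading=330, draw]
Final: pos=(7.602,12.132), heading=330, 5 segment(s) drawn

Segment lengths:
  seg 1: (0,0) -> (1.8,-3.118), length = 3.6
  seg 2: (1.8,-3.118) -> (1.8,6.882), length = 10
  seg 3: (1.8,6.882) -> (1.8,15.482), length = 8.6
  seg 4: (1.8,15.482) -> (4.831,13.732), length = 3.5
  seg 5: (4.831,13.732) -> (7.602,12.132), length = 3.2
Total = 28.9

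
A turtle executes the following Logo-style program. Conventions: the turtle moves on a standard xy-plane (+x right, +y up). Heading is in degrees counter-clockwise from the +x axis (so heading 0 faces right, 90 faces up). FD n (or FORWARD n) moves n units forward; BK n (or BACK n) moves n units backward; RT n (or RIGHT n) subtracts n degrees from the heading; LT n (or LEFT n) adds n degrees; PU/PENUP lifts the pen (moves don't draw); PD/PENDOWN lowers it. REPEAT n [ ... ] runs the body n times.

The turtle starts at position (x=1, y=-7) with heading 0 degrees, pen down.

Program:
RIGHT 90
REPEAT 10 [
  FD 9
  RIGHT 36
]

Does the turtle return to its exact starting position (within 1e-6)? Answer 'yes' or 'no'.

Answer: yes

Derivation:
Executing turtle program step by step:
Start: pos=(1,-7), heading=0, pen down
RT 90: heading 0 -> 270
REPEAT 10 [
  -- iteration 1/10 --
  FD 9: (1,-7) -> (1,-16) [heading=270, draw]
  RT 36: heading 270 -> 234
  -- iteration 2/10 --
  FD 9: (1,-16) -> (-4.29,-23.281) [heading=234, draw]
  RT 36: heading 234 -> 198
  -- iteration 3/10 --
  FD 9: (-4.29,-23.281) -> (-12.85,-26.062) [heading=198, draw]
  RT 36: heading 198 -> 162
  -- iteration 4/10 --
  FD 9: (-12.85,-26.062) -> (-21.409,-23.281) [heading=162, draw]
  RT 36: heading 162 -> 126
  -- iteration 5/10 --
  FD 9: (-21.409,-23.281) -> (-26.699,-16) [heading=126, draw]
  RT 36: heading 126 -> 90
  -- iteration 6/10 --
  FD 9: (-26.699,-16) -> (-26.699,-7) [heading=90, draw]
  RT 36: heading 90 -> 54
  -- iteration 7/10 --
  FD 9: (-26.699,-7) -> (-21.409,0.281) [heading=54, draw]
  RT 36: heading 54 -> 18
  -- iteration 8/10 --
  FD 9: (-21.409,0.281) -> (-12.85,3.062) [heading=18, draw]
  RT 36: heading 18 -> 342
  -- iteration 9/10 --
  FD 9: (-12.85,3.062) -> (-4.29,0.281) [heading=342, draw]
  RT 36: heading 342 -> 306
  -- iteration 10/10 --
  FD 9: (-4.29,0.281) -> (1,-7) [heading=306, draw]
  RT 36: heading 306 -> 270
]
Final: pos=(1,-7), heading=270, 10 segment(s) drawn

Start position: (1, -7)
Final position: (1, -7)
Distance = 0; < 1e-6 -> CLOSED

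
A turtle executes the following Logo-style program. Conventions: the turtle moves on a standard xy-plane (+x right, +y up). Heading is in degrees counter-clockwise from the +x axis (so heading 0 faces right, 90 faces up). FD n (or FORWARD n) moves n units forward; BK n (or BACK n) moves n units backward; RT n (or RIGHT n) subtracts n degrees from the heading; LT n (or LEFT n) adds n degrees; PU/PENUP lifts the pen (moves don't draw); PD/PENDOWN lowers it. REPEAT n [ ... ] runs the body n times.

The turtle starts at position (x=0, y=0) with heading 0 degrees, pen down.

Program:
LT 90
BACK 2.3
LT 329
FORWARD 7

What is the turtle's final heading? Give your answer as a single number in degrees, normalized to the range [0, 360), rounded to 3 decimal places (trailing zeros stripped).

Answer: 59

Derivation:
Executing turtle program step by step:
Start: pos=(0,0), heading=0, pen down
LT 90: heading 0 -> 90
BK 2.3: (0,0) -> (0,-2.3) [heading=90, draw]
LT 329: heading 90 -> 59
FD 7: (0,-2.3) -> (3.605,3.7) [heading=59, draw]
Final: pos=(3.605,3.7), heading=59, 2 segment(s) drawn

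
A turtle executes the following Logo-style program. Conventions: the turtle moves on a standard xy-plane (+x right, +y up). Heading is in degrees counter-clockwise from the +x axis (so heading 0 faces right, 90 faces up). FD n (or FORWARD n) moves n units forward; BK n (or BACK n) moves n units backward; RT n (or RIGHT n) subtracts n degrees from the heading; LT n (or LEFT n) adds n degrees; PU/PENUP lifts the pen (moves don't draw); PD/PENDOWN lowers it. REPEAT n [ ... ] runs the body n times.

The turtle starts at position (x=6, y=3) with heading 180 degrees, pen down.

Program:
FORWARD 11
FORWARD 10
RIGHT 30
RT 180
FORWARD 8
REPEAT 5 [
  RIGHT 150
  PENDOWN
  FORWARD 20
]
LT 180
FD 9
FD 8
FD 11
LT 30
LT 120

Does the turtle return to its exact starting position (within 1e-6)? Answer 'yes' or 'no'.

Answer: no

Derivation:
Executing turtle program step by step:
Start: pos=(6,3), heading=180, pen down
FD 11: (6,3) -> (-5,3) [heading=180, draw]
FD 10: (-5,3) -> (-15,3) [heading=180, draw]
RT 30: heading 180 -> 150
RT 180: heading 150 -> 330
FD 8: (-15,3) -> (-8.072,-1) [heading=330, draw]
REPEAT 5 [
  -- iteration 1/5 --
  RT 150: heading 330 -> 180
  PD: pen down
  FD 20: (-8.072,-1) -> (-28.072,-1) [heading=180, draw]
  -- iteration 2/5 --
  RT 150: heading 180 -> 30
  PD: pen down
  FD 20: (-28.072,-1) -> (-10.751,9) [heading=30, draw]
  -- iteration 3/5 --
  RT 150: heading 30 -> 240
  PD: pen down
  FD 20: (-10.751,9) -> (-20.751,-8.321) [heading=240, draw]
  -- iteration 4/5 --
  RT 150: heading 240 -> 90
  PD: pen down
  FD 20: (-20.751,-8.321) -> (-20.751,11.679) [heading=90, draw]
  -- iteration 5/5 --
  RT 150: heading 90 -> 300
  PD: pen down
  FD 20: (-20.751,11.679) -> (-10.751,-5.641) [heading=300, draw]
]
LT 180: heading 300 -> 120
FD 9: (-10.751,-5.641) -> (-15.251,2.153) [heading=120, draw]
FD 8: (-15.251,2.153) -> (-19.251,9.081) [heading=120, draw]
FD 11: (-19.251,9.081) -> (-24.751,18.608) [heading=120, draw]
LT 30: heading 120 -> 150
LT 120: heading 150 -> 270
Final: pos=(-24.751,18.608), heading=270, 11 segment(s) drawn

Start position: (6, 3)
Final position: (-24.751, 18.608)
Distance = 34.485; >= 1e-6 -> NOT closed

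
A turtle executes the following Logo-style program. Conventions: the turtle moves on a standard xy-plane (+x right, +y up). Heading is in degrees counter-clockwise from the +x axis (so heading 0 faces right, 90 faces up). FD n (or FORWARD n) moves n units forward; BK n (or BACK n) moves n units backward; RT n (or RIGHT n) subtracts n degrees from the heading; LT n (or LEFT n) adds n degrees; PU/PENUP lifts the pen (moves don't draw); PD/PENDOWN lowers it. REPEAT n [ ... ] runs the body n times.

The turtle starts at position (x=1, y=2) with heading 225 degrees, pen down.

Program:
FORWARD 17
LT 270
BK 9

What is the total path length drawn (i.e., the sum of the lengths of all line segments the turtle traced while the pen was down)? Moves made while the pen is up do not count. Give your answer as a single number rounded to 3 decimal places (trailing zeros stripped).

Answer: 26

Derivation:
Executing turtle program step by step:
Start: pos=(1,2), heading=225, pen down
FD 17: (1,2) -> (-11.021,-10.021) [heading=225, draw]
LT 270: heading 225 -> 135
BK 9: (-11.021,-10.021) -> (-4.657,-16.385) [heading=135, draw]
Final: pos=(-4.657,-16.385), heading=135, 2 segment(s) drawn

Segment lengths:
  seg 1: (1,2) -> (-11.021,-10.021), length = 17
  seg 2: (-11.021,-10.021) -> (-4.657,-16.385), length = 9
Total = 26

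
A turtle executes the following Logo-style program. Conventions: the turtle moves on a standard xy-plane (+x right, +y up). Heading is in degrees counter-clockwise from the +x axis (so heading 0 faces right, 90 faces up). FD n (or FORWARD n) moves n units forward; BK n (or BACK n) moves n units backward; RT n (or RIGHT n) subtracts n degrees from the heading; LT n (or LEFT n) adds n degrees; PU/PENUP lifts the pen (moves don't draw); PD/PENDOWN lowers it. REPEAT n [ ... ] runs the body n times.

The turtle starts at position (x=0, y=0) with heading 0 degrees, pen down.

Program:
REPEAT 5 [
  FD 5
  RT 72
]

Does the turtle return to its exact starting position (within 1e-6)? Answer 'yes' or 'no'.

Executing turtle program step by step:
Start: pos=(0,0), heading=0, pen down
REPEAT 5 [
  -- iteration 1/5 --
  FD 5: (0,0) -> (5,0) [heading=0, draw]
  RT 72: heading 0 -> 288
  -- iteration 2/5 --
  FD 5: (5,0) -> (6.545,-4.755) [heading=288, draw]
  RT 72: heading 288 -> 216
  -- iteration 3/5 --
  FD 5: (6.545,-4.755) -> (2.5,-7.694) [heading=216, draw]
  RT 72: heading 216 -> 144
  -- iteration 4/5 --
  FD 5: (2.5,-7.694) -> (-1.545,-4.755) [heading=144, draw]
  RT 72: heading 144 -> 72
  -- iteration 5/5 --
  FD 5: (-1.545,-4.755) -> (0,0) [heading=72, draw]
  RT 72: heading 72 -> 0
]
Final: pos=(0,0), heading=0, 5 segment(s) drawn

Start position: (0, 0)
Final position: (0, 0)
Distance = 0; < 1e-6 -> CLOSED

Answer: yes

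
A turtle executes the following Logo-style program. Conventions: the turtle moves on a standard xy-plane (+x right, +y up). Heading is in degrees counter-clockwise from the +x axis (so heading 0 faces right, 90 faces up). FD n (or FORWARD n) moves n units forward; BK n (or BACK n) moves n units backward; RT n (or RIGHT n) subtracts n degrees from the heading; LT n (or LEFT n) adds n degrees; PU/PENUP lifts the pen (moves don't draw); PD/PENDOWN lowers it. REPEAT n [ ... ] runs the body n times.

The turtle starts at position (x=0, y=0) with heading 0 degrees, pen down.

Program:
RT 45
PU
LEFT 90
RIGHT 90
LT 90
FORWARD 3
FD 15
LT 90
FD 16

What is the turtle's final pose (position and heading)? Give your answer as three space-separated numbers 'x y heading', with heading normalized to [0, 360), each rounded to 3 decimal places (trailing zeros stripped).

Answer: 1.414 24.042 135

Derivation:
Executing turtle program step by step:
Start: pos=(0,0), heading=0, pen down
RT 45: heading 0 -> 315
PU: pen up
LT 90: heading 315 -> 45
RT 90: heading 45 -> 315
LT 90: heading 315 -> 45
FD 3: (0,0) -> (2.121,2.121) [heading=45, move]
FD 15: (2.121,2.121) -> (12.728,12.728) [heading=45, move]
LT 90: heading 45 -> 135
FD 16: (12.728,12.728) -> (1.414,24.042) [heading=135, move]
Final: pos=(1.414,24.042), heading=135, 0 segment(s) drawn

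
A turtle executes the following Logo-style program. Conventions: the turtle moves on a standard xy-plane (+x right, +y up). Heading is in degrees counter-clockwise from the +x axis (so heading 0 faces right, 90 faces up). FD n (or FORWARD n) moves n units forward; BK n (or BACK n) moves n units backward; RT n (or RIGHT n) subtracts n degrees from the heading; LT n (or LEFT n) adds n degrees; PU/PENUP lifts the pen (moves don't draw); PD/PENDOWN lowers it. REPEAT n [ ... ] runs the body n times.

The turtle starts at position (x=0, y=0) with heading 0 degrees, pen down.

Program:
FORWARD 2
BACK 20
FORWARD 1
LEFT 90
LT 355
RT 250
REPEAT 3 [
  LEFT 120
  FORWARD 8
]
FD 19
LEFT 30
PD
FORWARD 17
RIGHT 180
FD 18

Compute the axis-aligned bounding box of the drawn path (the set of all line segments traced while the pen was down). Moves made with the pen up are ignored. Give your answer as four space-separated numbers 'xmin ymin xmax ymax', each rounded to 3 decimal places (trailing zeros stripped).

Executing turtle program step by step:
Start: pos=(0,0), heading=0, pen down
FD 2: (0,0) -> (2,0) [heading=0, draw]
BK 20: (2,0) -> (-18,0) [heading=0, draw]
FD 1: (-18,0) -> (-17,0) [heading=0, draw]
LT 90: heading 0 -> 90
LT 355: heading 90 -> 85
RT 250: heading 85 -> 195
REPEAT 3 [
  -- iteration 1/3 --
  LT 120: heading 195 -> 315
  FD 8: (-17,0) -> (-11.343,-5.657) [heading=315, draw]
  -- iteration 2/3 --
  LT 120: heading 315 -> 75
  FD 8: (-11.343,-5.657) -> (-9.273,2.071) [heading=75, draw]
  -- iteration 3/3 --
  LT 120: heading 75 -> 195
  FD 8: (-9.273,2.071) -> (-17,0) [heading=195, draw]
]
FD 19: (-17,0) -> (-35.353,-4.918) [heading=195, draw]
LT 30: heading 195 -> 225
PD: pen down
FD 17: (-35.353,-4.918) -> (-47.373,-16.938) [heading=225, draw]
RT 180: heading 225 -> 45
FD 18: (-47.373,-16.938) -> (-34.645,-4.21) [heading=45, draw]
Final: pos=(-34.645,-4.21), heading=45, 9 segment(s) drawn

Segment endpoints: x in {-47.373, -35.353, -34.645, -18, -17, -11.343, -9.273, 0, 2}, y in {-16.938, -5.657, -4.918, -4.21, 0, 0, 2.071}
xmin=-47.373, ymin=-16.938, xmax=2, ymax=2.071

Answer: -47.373 -16.938 2 2.071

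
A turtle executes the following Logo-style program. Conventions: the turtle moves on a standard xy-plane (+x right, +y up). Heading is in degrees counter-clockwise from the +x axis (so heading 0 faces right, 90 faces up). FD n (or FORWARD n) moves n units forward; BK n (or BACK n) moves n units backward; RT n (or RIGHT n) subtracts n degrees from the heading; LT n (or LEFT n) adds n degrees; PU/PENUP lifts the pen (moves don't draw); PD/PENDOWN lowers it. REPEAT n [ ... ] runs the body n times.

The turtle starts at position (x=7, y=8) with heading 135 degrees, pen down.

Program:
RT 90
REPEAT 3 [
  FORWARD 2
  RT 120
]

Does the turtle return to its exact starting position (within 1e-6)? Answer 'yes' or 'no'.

Answer: yes

Derivation:
Executing turtle program step by step:
Start: pos=(7,8), heading=135, pen down
RT 90: heading 135 -> 45
REPEAT 3 [
  -- iteration 1/3 --
  FD 2: (7,8) -> (8.414,9.414) [heading=45, draw]
  RT 120: heading 45 -> 285
  -- iteration 2/3 --
  FD 2: (8.414,9.414) -> (8.932,7.482) [heading=285, draw]
  RT 120: heading 285 -> 165
  -- iteration 3/3 --
  FD 2: (8.932,7.482) -> (7,8) [heading=165, draw]
  RT 120: heading 165 -> 45
]
Final: pos=(7,8), heading=45, 3 segment(s) drawn

Start position: (7, 8)
Final position: (7, 8)
Distance = 0; < 1e-6 -> CLOSED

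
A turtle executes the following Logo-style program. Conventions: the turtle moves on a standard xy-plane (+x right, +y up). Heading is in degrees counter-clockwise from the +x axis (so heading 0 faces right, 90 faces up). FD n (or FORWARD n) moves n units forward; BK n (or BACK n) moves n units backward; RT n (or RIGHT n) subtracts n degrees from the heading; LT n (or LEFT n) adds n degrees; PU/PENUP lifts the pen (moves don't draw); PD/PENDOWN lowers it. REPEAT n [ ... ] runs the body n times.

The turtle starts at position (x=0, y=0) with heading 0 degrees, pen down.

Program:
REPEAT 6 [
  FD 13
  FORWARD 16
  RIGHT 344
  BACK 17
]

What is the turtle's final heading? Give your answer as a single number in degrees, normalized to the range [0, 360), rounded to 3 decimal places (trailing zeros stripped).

Executing turtle program step by step:
Start: pos=(0,0), heading=0, pen down
REPEAT 6 [
  -- iteration 1/6 --
  FD 13: (0,0) -> (13,0) [heading=0, draw]
  FD 16: (13,0) -> (29,0) [heading=0, draw]
  RT 344: heading 0 -> 16
  BK 17: (29,0) -> (12.659,-4.686) [heading=16, draw]
  -- iteration 2/6 --
  FD 13: (12.659,-4.686) -> (25.155,-1.103) [heading=16, draw]
  FD 16: (25.155,-1.103) -> (40.535,3.308) [heading=16, draw]
  RT 344: heading 16 -> 32
  BK 17: (40.535,3.308) -> (26.118,-5.701) [heading=32, draw]
  -- iteration 3/6 --
  FD 13: (26.118,-5.701) -> (37.143,1.188) [heading=32, draw]
  FD 16: (37.143,1.188) -> (50.712,9.667) [heading=32, draw]
  RT 344: heading 32 -> 48
  BK 17: (50.712,9.667) -> (39.336,-2.967) [heading=48, draw]
  -- iteration 4/6 --
  FD 13: (39.336,-2.967) -> (48.035,6.694) [heading=48, draw]
  FD 16: (48.035,6.694) -> (58.741,18.584) [heading=48, draw]
  RT 344: heading 48 -> 64
  BK 17: (58.741,18.584) -> (51.289,3.305) [heading=64, draw]
  -- iteration 5/6 --
  FD 13: (51.289,3.305) -> (56.988,14.989) [heading=64, draw]
  FD 16: (56.988,14.989) -> (64.002,29.37) [heading=64, draw]
  RT 344: heading 64 -> 80
  BK 17: (64.002,29.37) -> (61.05,12.628) [heading=80, draw]
  -- iteration 6/6 --
  FD 13: (61.05,12.628) -> (63.307,25.431) [heading=80, draw]
  FD 16: (63.307,25.431) -> (66.086,41.188) [heading=80, draw]
  RT 344: heading 80 -> 96
  BK 17: (66.086,41.188) -> (67.863,24.281) [heading=96, draw]
]
Final: pos=(67.863,24.281), heading=96, 18 segment(s) drawn

Answer: 96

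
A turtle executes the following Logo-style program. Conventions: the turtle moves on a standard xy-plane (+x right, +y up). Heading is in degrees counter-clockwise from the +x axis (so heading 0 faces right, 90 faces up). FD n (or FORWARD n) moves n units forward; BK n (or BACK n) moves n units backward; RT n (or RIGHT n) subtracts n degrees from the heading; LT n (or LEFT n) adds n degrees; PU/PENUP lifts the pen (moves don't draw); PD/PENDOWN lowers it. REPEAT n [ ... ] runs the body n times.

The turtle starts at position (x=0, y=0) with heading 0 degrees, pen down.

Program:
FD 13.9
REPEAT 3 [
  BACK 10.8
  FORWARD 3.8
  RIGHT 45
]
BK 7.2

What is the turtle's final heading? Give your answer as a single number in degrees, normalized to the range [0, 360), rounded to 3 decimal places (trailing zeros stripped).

Executing turtle program step by step:
Start: pos=(0,0), heading=0, pen down
FD 13.9: (0,0) -> (13.9,0) [heading=0, draw]
REPEAT 3 [
  -- iteration 1/3 --
  BK 10.8: (13.9,0) -> (3.1,0) [heading=0, draw]
  FD 3.8: (3.1,0) -> (6.9,0) [heading=0, draw]
  RT 45: heading 0 -> 315
  -- iteration 2/3 --
  BK 10.8: (6.9,0) -> (-0.737,7.637) [heading=315, draw]
  FD 3.8: (-0.737,7.637) -> (1.95,4.95) [heading=315, draw]
  RT 45: heading 315 -> 270
  -- iteration 3/3 --
  BK 10.8: (1.95,4.95) -> (1.95,15.75) [heading=270, draw]
  FD 3.8: (1.95,15.75) -> (1.95,11.95) [heading=270, draw]
  RT 45: heading 270 -> 225
]
BK 7.2: (1.95,11.95) -> (7.041,17.041) [heading=225, draw]
Final: pos=(7.041,17.041), heading=225, 8 segment(s) drawn

Answer: 225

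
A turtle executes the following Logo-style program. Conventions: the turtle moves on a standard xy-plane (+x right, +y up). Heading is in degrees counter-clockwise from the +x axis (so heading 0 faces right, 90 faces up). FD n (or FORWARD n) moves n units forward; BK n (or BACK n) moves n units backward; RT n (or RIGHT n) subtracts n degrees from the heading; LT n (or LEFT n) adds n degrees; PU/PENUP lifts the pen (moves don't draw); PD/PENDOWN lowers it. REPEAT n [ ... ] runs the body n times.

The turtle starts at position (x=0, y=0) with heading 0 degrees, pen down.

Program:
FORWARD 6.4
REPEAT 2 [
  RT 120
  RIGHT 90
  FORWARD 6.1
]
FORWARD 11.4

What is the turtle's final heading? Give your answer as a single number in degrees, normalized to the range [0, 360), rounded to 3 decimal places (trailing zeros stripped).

Answer: 300

Derivation:
Executing turtle program step by step:
Start: pos=(0,0), heading=0, pen down
FD 6.4: (0,0) -> (6.4,0) [heading=0, draw]
REPEAT 2 [
  -- iteration 1/2 --
  RT 120: heading 0 -> 240
  RT 90: heading 240 -> 150
  FD 6.1: (6.4,0) -> (1.117,3.05) [heading=150, draw]
  -- iteration 2/2 --
  RT 120: heading 150 -> 30
  RT 90: heading 30 -> 300
  FD 6.1: (1.117,3.05) -> (4.167,-2.233) [heading=300, draw]
]
FD 11.4: (4.167,-2.233) -> (9.867,-12.105) [heading=300, draw]
Final: pos=(9.867,-12.105), heading=300, 4 segment(s) drawn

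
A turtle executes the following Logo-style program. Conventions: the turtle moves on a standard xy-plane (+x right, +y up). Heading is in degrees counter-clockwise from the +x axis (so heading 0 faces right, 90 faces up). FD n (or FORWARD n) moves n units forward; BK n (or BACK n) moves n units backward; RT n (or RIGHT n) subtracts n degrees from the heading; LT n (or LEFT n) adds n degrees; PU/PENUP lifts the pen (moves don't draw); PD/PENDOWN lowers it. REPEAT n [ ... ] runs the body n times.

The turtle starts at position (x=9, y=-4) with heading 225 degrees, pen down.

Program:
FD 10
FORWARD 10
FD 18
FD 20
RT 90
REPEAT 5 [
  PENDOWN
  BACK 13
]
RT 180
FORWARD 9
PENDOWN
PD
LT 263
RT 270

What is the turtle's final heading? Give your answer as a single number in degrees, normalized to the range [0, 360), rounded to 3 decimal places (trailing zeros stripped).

Answer: 308

Derivation:
Executing turtle program step by step:
Start: pos=(9,-4), heading=225, pen down
FD 10: (9,-4) -> (1.929,-11.071) [heading=225, draw]
FD 10: (1.929,-11.071) -> (-5.142,-18.142) [heading=225, draw]
FD 18: (-5.142,-18.142) -> (-17.87,-30.87) [heading=225, draw]
FD 20: (-17.87,-30.87) -> (-32.012,-45.012) [heading=225, draw]
RT 90: heading 225 -> 135
REPEAT 5 [
  -- iteration 1/5 --
  PD: pen down
  BK 13: (-32.012,-45.012) -> (-22.82,-54.205) [heading=135, draw]
  -- iteration 2/5 --
  PD: pen down
  BK 13: (-22.82,-54.205) -> (-13.627,-63.397) [heading=135, draw]
  -- iteration 3/5 --
  PD: pen down
  BK 13: (-13.627,-63.397) -> (-4.435,-72.589) [heading=135, draw]
  -- iteration 4/5 --
  PD: pen down
  BK 13: (-4.435,-72.589) -> (4.757,-81.782) [heading=135, draw]
  -- iteration 5/5 --
  PD: pen down
  BK 13: (4.757,-81.782) -> (13.95,-90.974) [heading=135, draw]
]
RT 180: heading 135 -> 315
FD 9: (13.95,-90.974) -> (20.314,-97.338) [heading=315, draw]
PD: pen down
PD: pen down
LT 263: heading 315 -> 218
RT 270: heading 218 -> 308
Final: pos=(20.314,-97.338), heading=308, 10 segment(s) drawn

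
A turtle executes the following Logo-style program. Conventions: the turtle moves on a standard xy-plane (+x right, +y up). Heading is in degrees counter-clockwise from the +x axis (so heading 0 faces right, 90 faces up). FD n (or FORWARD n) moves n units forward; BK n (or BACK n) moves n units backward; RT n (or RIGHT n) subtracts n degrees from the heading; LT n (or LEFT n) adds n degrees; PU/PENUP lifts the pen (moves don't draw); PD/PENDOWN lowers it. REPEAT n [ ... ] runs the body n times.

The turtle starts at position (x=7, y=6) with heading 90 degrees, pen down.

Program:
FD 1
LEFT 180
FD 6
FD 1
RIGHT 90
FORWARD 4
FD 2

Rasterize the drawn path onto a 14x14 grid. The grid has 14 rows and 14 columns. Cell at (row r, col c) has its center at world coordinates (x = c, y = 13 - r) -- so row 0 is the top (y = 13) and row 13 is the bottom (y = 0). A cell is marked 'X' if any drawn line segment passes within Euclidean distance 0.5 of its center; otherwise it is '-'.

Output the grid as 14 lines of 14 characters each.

Answer: --------------
--------------
--------------
--------------
--------------
--------------
-------X------
-------X------
-------X------
-------X------
-------X------
-------X------
-------X------
-XXXXXXX------

Derivation:
Segment 0: (7,6) -> (7,7)
Segment 1: (7,7) -> (7,1)
Segment 2: (7,1) -> (7,0)
Segment 3: (7,0) -> (3,0)
Segment 4: (3,0) -> (1,0)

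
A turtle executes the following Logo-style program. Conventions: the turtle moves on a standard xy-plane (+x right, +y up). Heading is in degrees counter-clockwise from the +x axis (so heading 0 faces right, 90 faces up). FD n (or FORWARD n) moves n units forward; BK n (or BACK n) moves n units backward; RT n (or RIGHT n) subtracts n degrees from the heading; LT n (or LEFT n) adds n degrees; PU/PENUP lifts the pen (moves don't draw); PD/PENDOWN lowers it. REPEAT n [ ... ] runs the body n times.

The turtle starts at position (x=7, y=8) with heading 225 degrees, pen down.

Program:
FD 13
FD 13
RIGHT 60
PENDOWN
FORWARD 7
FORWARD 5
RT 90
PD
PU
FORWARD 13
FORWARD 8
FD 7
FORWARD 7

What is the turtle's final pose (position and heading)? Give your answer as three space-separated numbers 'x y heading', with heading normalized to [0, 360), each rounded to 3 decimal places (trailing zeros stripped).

Answer: -13.917 26.528 75

Derivation:
Executing turtle program step by step:
Start: pos=(7,8), heading=225, pen down
FD 13: (7,8) -> (-2.192,-1.192) [heading=225, draw]
FD 13: (-2.192,-1.192) -> (-11.385,-10.385) [heading=225, draw]
RT 60: heading 225 -> 165
PD: pen down
FD 7: (-11.385,-10.385) -> (-18.146,-8.573) [heading=165, draw]
FD 5: (-18.146,-8.573) -> (-22.976,-7.279) [heading=165, draw]
RT 90: heading 165 -> 75
PD: pen down
PU: pen up
FD 13: (-22.976,-7.279) -> (-19.611,5.278) [heading=75, move]
FD 8: (-19.611,5.278) -> (-17.541,13.005) [heading=75, move]
FD 7: (-17.541,13.005) -> (-15.729,19.767) [heading=75, move]
FD 7: (-15.729,19.767) -> (-13.917,26.528) [heading=75, move]
Final: pos=(-13.917,26.528), heading=75, 4 segment(s) drawn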